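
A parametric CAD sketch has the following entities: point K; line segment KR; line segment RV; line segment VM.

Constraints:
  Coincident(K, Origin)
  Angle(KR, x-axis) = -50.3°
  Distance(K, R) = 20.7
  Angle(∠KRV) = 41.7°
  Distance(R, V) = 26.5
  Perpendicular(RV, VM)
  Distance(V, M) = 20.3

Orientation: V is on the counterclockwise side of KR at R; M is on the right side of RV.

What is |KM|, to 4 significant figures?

35.82

K is at the origin; KR runs at -50.3° with length 20.7, so R = 20.7·(cos -50.3°, sin -50.3°) = (13.22, -15.93). ∠KRV = 41.7°, so RV runs at -50.3° + (180° − 41.7°) = 88.00° from the x-axis; with |RV| = 26.5, V = R + 26.5·(cos 88.00°, sin 88.00°) = (14.15, 10.56). The perpendicularity gives VM at right angles to RV; with |VM| = 20.3 on the right of RV, M = V + 20.3·(0.9994, -0.03490) = (34.43, 9.849). Then |KM| = |M − K| = 35.82.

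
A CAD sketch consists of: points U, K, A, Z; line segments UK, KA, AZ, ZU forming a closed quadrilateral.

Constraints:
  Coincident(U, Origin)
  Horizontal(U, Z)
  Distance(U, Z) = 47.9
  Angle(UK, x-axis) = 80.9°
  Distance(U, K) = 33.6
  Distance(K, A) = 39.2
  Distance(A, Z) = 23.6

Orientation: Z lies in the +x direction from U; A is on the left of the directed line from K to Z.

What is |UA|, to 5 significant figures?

49.005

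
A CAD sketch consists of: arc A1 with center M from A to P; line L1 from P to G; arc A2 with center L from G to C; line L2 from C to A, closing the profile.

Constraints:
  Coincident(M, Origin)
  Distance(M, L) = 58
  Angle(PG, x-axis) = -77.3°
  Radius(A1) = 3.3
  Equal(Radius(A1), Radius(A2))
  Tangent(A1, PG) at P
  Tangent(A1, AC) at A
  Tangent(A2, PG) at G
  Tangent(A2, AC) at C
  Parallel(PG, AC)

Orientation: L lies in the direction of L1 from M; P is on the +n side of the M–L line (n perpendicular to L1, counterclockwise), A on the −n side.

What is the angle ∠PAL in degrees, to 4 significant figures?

86.74°

M is at the origin and L lies 58.0 along u from M, so L = 58.0·u = (12.75, -56.58). Tangency of A1 to both parallel lines with radius 3.3 puts P and A at M ± 3.3·n: P = (3.219, 0.7255), A = (-3.219, -0.7255). Then cos ∠PAL = AP·AL / (|AP||AL|), giving 86.74°.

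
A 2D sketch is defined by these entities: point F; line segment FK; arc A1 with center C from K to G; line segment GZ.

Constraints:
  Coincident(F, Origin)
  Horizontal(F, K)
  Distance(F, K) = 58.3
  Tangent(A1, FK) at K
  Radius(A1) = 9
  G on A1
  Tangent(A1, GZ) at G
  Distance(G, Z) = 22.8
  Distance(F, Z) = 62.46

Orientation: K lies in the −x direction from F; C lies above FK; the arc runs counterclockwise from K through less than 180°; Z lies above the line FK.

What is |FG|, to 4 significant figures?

50.51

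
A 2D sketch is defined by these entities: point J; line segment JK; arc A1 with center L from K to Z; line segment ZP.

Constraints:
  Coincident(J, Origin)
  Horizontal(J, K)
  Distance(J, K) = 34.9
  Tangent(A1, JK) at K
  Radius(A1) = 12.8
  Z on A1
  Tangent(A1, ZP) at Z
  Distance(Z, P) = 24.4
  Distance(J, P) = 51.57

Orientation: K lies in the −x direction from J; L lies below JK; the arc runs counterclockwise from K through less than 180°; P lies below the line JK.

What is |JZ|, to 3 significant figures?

49.7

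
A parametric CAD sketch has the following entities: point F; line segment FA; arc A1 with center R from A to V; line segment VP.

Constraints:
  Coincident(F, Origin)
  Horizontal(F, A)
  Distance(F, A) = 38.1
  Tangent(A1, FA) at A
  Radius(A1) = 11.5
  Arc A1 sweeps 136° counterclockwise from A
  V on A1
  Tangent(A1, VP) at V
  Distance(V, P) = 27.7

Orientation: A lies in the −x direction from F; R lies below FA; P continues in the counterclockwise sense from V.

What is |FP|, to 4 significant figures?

46.97

F is at the origin; FA is horizontal with |FA| = 38.1 and A on the −x side, so A = (-38.10, 0.000). Since A1 is tangent to FA there, RA ⟂ FA, so R = A + (0, -11.5) = (-38.10, -11.50). On A1, A sits at bearing 90° from R; a 136° counterclockwise sweep puts V at bearing 226°, so V = R + 11.5·(cos 226°, sin 226°) = (-46.09, -19.77). The tangent condition forces RV to be normal to VP, so VP runs along (−sin 226°, cos 226°); with |VP| = 27.7, P = (-26.16, -39.01). Then |FP| = |P − F| = 46.97.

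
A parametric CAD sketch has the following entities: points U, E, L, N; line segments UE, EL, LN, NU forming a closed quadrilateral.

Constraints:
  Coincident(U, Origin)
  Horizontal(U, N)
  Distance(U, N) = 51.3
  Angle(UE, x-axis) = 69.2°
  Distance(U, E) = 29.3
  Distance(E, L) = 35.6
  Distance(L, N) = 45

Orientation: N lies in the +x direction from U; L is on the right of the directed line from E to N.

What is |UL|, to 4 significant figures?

10.68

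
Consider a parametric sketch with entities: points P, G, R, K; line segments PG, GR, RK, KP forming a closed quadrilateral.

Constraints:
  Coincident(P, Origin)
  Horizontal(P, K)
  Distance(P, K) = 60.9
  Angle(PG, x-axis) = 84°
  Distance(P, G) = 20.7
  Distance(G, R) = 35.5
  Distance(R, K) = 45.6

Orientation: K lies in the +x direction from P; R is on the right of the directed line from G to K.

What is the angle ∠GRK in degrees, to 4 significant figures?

99.50°

P is at the origin; PK is horizontal with |PK| = 60.9 and K in +x, so K = (60.9, 0). PG runs at 84.0° with |PG| = 20.7, so G = (2.164, 20.59). R is determined by |GR| = 35.5 and |RK| = 45.6 together: it lies at the intersection of circle(G, 35.5) and circle(K, 45.6). With |GK| = 62.24, the foot of the radical line on GK is 24.54 from G and the perpendicular offset is √(35.5² − 24.54²) = 25.65. Taking the right-of-GK solution: R = (16.84, -11.74).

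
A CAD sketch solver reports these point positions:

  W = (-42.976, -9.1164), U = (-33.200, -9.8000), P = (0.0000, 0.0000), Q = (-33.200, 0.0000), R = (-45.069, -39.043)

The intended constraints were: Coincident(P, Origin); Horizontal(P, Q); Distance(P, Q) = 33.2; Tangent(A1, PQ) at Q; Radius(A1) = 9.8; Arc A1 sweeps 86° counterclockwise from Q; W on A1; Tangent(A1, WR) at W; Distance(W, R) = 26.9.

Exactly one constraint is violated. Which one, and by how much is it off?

Distance(W, R) = 26.9 — off by 3.10.

P = (0.00, 0.00) ✓; P.y = 0.00, Q.y = 0.00 ✓; |PQ| = 33.20 ✓; ∠(UQ, QP) = 90.00° ✓; |UQ| = 9.800 ✓; bearing(U→W) − bearing(U→Q) = 86.00° ✓; |UW| = 9.800 ✓; ∠(UW, WR) = 90.00° ✓; |WR| = 30.00 ✗.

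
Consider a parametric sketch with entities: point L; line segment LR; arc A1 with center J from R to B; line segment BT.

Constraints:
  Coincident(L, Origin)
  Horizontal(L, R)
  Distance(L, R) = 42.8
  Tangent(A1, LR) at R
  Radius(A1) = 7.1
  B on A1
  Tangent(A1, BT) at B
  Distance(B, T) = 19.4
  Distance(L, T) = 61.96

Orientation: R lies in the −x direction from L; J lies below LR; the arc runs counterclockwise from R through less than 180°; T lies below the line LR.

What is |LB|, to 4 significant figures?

49.14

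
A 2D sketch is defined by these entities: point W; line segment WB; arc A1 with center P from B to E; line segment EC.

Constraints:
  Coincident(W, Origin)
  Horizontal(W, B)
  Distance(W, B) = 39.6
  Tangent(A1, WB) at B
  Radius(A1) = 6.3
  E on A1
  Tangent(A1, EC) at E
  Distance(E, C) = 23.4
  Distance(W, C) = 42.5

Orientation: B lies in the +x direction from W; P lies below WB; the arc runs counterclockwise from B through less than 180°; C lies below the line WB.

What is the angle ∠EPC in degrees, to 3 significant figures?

74.9°

Checks: W = (0.00, 0.00) ✓; |PE| = 6.300 ✓; ∠(PE, EC) = 90.00° ✓; |EC| = 23.40 ✓; |WC| = 42.50 ✓.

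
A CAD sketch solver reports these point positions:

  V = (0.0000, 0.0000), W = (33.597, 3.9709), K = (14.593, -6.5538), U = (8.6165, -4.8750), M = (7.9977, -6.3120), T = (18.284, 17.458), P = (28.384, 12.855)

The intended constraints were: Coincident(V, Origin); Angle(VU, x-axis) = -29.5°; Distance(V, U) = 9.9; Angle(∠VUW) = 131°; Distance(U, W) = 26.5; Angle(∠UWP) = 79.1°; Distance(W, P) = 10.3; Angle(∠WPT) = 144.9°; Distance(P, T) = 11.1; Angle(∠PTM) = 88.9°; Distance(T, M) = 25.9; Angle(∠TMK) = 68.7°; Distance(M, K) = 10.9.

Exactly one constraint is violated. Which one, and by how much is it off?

Distance(M, K) = 10.9 — off by 4.30.

V = (0.00, 0.00) ✓; VU at -29.50° ✓; |VU| = 9.900 ✓; ∠VUW = 131.0° ✓; |UW| = 26.50 ✓; ∠UWP = 79.10° ✓; |WP| = 10.30 ✓; ∠WPT = 144.9° ✓; |PT| = 11.10 ✓; ∠PTM = 88.90° ✓; |TM| = 25.90 ✓; ∠TMK = 68.70° ✓; |MK| = 6.600 ✗.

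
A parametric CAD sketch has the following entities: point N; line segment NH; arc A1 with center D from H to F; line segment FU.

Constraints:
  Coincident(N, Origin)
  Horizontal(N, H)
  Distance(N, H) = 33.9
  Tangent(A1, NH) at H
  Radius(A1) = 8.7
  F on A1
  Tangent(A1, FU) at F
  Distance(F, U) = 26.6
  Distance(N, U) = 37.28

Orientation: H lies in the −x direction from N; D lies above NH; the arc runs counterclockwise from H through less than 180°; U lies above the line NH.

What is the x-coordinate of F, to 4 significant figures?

-25.48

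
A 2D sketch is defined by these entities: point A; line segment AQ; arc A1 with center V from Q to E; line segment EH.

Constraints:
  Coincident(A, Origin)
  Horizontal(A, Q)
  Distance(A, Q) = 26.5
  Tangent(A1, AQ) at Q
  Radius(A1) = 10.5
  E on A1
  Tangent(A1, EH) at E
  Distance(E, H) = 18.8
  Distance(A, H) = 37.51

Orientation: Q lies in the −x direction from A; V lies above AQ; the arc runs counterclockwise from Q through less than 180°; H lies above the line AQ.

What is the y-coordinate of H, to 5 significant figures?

31.251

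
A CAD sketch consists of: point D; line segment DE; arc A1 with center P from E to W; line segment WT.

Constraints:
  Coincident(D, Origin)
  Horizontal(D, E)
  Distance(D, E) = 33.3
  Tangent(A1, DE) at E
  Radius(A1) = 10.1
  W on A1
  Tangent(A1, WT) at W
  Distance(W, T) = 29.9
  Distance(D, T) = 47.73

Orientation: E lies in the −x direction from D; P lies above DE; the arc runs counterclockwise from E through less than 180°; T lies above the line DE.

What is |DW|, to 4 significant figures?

25.59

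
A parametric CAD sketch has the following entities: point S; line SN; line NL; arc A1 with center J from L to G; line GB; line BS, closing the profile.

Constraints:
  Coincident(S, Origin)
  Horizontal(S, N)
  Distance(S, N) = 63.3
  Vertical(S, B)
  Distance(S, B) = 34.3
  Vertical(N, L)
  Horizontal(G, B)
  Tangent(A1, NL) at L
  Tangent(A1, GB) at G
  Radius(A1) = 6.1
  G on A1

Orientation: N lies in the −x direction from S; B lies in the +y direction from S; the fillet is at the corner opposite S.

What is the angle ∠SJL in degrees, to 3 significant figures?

154°

The virtual corner opposite S is at (-63.3, 34.3). Tangency of A1 to NL means the radius JL is perpendicular to NL and A1 meets GB tangentially, so JG is at right angles to GB, with radius 6.1, so the center J sits 6.1 in from both sides at J = (-57.2, 28.2). That places the tangent points at L = (-63.3, 28.2) on NL and G = (-57.2, 34.3) on GB. Then cos ∠SJL = JS·JL / (|JS||JL|), giving 154°.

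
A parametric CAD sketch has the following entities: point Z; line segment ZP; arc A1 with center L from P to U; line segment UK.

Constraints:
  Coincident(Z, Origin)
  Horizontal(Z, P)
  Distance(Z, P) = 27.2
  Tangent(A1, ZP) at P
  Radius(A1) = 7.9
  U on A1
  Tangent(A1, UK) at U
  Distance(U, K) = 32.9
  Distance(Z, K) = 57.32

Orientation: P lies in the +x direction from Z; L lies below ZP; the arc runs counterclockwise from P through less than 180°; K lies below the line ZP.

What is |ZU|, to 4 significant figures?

25.02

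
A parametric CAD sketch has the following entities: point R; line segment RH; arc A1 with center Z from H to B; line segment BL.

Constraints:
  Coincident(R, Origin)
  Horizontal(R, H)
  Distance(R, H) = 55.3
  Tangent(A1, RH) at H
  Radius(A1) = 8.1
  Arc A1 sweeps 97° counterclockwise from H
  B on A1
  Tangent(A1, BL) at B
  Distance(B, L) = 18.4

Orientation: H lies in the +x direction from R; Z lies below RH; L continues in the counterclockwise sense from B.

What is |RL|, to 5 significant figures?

56.556

On A1, H sits at bearing 90° from Z; a 97° counterclockwise sweep puts B at bearing 187°, so B = Z + 8.1·(cos 187°, sin 187°) = (47.260, -9.0871). A1 meets BL tangentially, so ZB is at right angles to BL, so BL runs along (−sin 187°, cos 187°); with |BL| = 18.4, L = (49.503, -27.350). Then |RL| = |L − R| = 56.556.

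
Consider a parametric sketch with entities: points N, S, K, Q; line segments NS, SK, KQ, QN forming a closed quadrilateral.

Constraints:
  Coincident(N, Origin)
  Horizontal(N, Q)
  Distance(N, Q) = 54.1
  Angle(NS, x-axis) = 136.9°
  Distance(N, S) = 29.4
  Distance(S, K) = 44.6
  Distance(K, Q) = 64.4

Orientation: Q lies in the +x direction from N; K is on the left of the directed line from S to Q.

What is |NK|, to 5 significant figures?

50.636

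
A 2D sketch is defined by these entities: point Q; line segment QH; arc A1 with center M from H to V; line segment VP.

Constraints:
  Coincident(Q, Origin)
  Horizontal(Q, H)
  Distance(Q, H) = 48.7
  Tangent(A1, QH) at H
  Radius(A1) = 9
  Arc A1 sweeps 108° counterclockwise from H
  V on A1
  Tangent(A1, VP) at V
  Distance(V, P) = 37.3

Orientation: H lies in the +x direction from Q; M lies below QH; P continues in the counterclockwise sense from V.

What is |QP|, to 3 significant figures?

70.0

On A1, H sits at bearing 90° from M; a 108° counterclockwise sweep puts V at bearing 198°, so V = M + 9.0·(cos 198°, sin 198°) = (40.1, -11.8). The tangent condition forces MV to be normal to VP, so VP runs along (−sin 198°, cos 198°); with |VP| = 37.3, P = (51.7, -47.3). Then |QP| = |P − Q| = 70.0.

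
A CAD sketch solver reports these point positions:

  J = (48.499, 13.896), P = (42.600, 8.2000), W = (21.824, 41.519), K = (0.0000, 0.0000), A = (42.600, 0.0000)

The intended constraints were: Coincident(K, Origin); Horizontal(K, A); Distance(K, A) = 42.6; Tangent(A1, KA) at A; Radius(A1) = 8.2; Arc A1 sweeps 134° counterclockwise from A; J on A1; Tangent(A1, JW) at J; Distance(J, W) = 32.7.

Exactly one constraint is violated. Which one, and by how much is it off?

Distance(J, W) = 32.7 — off by 5.70.

K = (0.00, 0.00) ✓; K.y = 0.00, A.y = 0.00 ✓; |KA| = 42.60 ✓; ∠(PA, AK) = 90.00° ✓; |PA| = 8.200 ✓; bearing(P→J) − bearing(P→A) = 134.0° ✓; |PJ| = 8.200 ✓; ∠(PJ, JW) = 90.00° ✓; |JW| = 38.40 ✗.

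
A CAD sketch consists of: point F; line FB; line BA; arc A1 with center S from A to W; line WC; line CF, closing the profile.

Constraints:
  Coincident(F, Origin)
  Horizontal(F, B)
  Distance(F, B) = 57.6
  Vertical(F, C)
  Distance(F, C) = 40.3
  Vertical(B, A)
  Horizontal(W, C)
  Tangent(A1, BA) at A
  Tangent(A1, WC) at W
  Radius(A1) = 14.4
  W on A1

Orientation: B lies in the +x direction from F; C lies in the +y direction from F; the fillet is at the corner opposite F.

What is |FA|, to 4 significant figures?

63.16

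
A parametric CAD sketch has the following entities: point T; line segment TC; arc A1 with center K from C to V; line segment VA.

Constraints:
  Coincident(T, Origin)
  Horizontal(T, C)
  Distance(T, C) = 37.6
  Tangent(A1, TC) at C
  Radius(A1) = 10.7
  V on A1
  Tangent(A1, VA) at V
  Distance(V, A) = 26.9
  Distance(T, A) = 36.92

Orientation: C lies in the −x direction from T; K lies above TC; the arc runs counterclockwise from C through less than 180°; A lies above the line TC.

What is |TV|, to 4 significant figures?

28.44

T is at the origin; T and C share the same y with |TC| = 37.6 and C on the −x side, so C = (-37.60, 0.000). A1 meets TC tangentially, so KC is at right angles to TC, so K = C + (0, 10.7) = (-37.60, 10.70). Since KV ⟂ VA (tangency), |KA| = √(10.7² + 26.9²) = 28.95 regardless of where V sits on A1. So A lies on both circle(T, 36.92) and circle(K, 28.95); the above-TC intersection is A = (-18.16, 32.15). V is the foot of the tangent from A: V = (-27.58, 6.952).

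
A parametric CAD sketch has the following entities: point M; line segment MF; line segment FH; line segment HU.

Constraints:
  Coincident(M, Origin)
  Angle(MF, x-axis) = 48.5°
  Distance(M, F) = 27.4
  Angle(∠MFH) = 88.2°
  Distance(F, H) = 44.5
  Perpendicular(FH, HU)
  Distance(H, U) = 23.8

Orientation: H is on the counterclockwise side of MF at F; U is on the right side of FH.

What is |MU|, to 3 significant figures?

67.3

M is at the origin; MF runs at 48.5° with length 27.4, so F = 27.4·(cos 48.5°, sin 48.5°) = (18.2, 20.5). ∠MFH = 88.2°, so FH runs at 48.5° + (180° − 88.2°) = 140° from the x-axis; with |FH| = 44.5, H = F + 44.5·(cos 140°, sin 140°) = (-16.1, 48.9). The perpendicularity gives HU at right angles to FH; with |HU| = 23.8 on the right of FH, U = H + 23.8·(0.639, 0.769) = (-0.880, 67.3). Then |MU| = |U − M| = 67.3.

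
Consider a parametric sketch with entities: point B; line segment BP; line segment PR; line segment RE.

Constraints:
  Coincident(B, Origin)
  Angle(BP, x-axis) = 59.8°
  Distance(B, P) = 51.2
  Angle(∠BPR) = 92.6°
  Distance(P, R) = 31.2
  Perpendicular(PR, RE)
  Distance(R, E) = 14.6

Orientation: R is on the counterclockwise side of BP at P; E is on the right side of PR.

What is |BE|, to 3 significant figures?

73.8

B is at the origin; BP runs at 59.8° with length 51.2, so P = 51.2·(cos 59.8°, sin 59.8°) = (25.8, 44.3). ∠BPR = 92.6°, so PR runs at 59.8° + (180° − 92.6°) = 147° from the x-axis; with |PR| = 31.2, R = P + 31.2·(cos 147°, sin 147°) = (-0.471, 61.2). PR is perpendicular to RE; with |RE| = 14.6 on the right of PR, E = R + 14.6·(0.542, 0.841) = (7.44, 73.4). Then |BE| = |E − B| = 73.8.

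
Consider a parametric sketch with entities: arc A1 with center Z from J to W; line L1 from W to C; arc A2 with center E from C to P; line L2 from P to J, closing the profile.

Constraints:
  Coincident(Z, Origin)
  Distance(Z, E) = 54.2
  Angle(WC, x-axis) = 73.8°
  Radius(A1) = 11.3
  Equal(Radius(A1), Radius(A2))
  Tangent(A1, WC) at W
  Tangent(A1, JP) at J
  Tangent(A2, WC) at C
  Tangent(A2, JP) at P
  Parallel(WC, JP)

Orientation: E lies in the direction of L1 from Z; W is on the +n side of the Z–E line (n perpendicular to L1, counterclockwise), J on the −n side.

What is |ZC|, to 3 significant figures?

55.4

Tangency of A1 to both parallel lines with radius 11.3 puts W and J at Z ± 11.3·n: W = (-10.9, 3.15), J = (10.9, -3.15). Equal radii place C and P the same way about E: C = E + 11.3·n = (4.27, 55.2), P = E − 11.3·n = (26.0, 48.9). Then |ZC| = |C − Z| = 55.4.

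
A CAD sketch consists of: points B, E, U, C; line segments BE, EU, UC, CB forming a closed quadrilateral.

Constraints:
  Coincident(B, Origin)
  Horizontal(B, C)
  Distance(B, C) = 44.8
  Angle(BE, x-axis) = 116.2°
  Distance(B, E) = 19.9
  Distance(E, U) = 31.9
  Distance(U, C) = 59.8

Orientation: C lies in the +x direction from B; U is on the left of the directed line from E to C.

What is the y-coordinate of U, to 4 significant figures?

45.88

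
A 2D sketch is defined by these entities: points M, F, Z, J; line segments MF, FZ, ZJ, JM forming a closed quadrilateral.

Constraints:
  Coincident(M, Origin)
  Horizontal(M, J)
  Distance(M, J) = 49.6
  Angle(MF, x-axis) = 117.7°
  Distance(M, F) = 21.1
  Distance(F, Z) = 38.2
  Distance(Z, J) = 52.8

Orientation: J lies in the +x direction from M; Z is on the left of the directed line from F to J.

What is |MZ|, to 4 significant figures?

47.45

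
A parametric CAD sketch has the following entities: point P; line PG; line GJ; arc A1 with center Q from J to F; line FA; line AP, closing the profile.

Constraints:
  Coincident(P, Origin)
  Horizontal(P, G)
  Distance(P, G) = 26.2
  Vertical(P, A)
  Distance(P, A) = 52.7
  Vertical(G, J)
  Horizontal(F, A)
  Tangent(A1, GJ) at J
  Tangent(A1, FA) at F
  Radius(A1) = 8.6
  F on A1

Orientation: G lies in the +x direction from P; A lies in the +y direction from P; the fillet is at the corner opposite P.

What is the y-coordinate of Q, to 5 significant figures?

44.100

P is at the origin; PG is horizontal with |PG| = 26.2 and G on the +x side, so G = (26.200, 0.0000). P and A share the same x with |PA| = 52.7 and A on the +y side, so A = (0.0000, 52.700). The virtual corner opposite P is at (26.200, 52.700). Since A1 is tangent to GJ there, QJ ⟂ GJ and since A1 is tangent to FA there, QF ⟂ FA, with radius 8.6, so the center Q sits 8.6 in from both sides at Q = (17.600, 44.100). So Q.y = 44.100.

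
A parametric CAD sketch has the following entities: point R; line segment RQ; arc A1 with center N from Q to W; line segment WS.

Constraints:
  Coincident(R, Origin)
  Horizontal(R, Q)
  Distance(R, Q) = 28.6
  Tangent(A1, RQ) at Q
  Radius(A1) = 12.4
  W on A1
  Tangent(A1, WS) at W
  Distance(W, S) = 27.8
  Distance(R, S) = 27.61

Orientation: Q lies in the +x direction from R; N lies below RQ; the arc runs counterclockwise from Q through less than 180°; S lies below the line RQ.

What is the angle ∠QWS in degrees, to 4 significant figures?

153.1°

R is at the origin; R and Q share the same y with |RQ| = 28.6 and Q on the +x side, so Q = (28.60, 0.000). The tangent condition forces NQ to be normal to RQ, so N = Q + (0, -12.4) = (28.60, -12.40). Since NW ⟂ WS (tangency), |NS| = √(12.4² + 27.8²) = 30.44 regardless of where W sits on A1. So S lies on both circle(R, 27.61) and circle(N, 30.44); the below-RQ intersection is S = (2.183, -27.52). W is the foot of the tangent from S: W = (18.59, -5.082).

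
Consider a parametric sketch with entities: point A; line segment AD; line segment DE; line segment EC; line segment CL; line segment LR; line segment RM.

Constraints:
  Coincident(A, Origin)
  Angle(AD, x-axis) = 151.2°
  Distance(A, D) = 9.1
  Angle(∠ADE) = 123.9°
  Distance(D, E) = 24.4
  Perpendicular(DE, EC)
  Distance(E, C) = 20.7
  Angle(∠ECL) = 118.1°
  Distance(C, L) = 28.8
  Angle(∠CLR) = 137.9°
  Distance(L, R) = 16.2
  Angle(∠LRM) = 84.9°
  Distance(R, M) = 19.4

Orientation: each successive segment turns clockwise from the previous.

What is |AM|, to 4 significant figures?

6.928

A is at the origin; AD runs at 151.2° with length 9.1, so D = (-7.974, 4.384). ∠ADE = 123.9° gives DE at 95.10° from the x-axis; with |DE| = 24.4, E = (-10.14, 28.69). DE is perpendicular to EC, so EC runs at 5.100°; with |EC| = 20.7, C = (10.47, 30.53). ∠ECL = 118.1° gives CL at -56.80° from the x-axis; with |CL| = 28.8, L = (26.24, 6.429). ∠CLR = 137.9° gives LR at -98.90° from the x-axis; with |LR| = 16.2, R = (23.74, -9.576). ∠LRM = 84.9° gives RM at 166.0° from the x-axis; with |RM| = 19.4, M = (4.914, -4.883). Then |AM| = |M − A| = 6.928.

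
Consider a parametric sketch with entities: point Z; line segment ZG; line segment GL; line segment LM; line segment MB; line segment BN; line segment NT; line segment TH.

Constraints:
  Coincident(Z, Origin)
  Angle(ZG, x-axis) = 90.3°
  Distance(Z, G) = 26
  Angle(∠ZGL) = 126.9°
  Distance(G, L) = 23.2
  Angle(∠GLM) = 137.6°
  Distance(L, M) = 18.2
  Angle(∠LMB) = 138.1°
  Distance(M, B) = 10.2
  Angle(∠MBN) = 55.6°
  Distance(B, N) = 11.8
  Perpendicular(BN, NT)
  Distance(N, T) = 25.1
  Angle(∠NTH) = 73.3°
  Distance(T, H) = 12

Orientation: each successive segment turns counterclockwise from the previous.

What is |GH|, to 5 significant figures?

47.895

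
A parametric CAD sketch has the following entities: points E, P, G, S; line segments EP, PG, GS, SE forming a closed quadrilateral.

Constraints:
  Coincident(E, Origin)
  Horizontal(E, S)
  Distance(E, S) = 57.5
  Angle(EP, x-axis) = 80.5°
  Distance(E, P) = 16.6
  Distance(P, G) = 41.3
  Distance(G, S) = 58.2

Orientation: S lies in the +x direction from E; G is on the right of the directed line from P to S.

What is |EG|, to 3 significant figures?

25.3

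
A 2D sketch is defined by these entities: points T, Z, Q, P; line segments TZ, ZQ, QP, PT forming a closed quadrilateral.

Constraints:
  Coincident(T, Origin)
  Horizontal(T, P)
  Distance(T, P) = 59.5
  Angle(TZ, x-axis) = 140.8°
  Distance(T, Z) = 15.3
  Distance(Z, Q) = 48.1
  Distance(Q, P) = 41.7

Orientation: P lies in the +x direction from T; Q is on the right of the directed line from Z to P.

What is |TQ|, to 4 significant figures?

32.82

Checks: |ZQ| = 48.10 ✓; |QP| = 41.70 ✓.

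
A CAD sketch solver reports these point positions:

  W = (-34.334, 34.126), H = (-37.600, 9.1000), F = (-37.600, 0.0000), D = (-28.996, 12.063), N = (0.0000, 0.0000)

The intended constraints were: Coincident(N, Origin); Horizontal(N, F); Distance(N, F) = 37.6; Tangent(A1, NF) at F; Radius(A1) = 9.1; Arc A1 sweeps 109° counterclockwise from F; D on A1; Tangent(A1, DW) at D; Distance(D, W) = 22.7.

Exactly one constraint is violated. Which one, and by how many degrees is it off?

Tangent(A1, DW) at D — off by 5.40°.

N = (0.00, 0.00) ✓; N.y = 0.00, F.y = 0.00 ✓; |NF| = 37.60 ✓; ∠(HF, FN) = 90.00° ✓; |HF| = 9.100 ✓; bearing(H→D) − bearing(H→F) = 109.0° ✓; |HD| = 9.100 ✓; ∠(HD, DW) = 95.40° ✗; |DW| = 22.70 ✓.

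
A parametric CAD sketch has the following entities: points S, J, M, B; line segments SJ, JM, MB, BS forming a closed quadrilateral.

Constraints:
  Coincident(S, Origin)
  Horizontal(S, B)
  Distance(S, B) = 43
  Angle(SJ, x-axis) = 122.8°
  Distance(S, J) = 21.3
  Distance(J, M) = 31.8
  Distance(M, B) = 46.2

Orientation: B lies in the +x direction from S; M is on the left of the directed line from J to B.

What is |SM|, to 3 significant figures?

39.0

Checks: |JM| = 31.80 ✓; |MB| = 46.20 ✓.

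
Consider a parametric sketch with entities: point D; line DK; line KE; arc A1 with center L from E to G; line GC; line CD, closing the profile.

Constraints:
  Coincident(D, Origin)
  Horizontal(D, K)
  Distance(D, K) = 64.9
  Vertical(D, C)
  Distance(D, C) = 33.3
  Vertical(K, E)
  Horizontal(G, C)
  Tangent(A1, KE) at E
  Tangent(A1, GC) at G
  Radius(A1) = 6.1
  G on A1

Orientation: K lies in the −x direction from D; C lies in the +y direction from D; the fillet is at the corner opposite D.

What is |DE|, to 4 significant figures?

70.37

The virtual corner opposite D is at (-64.90, 33.30). The tangent condition forces LE to be normal to KE and the tangent condition forces LG to be normal to GC, with radius 6.1, so the center L sits 6.1 in from both sides at L = (-58.80, 27.20). That places the tangent points at E = (-64.90, 27.20) on KE and G = (-58.80, 33.30) on GC. Then |DE| = |E − D| = 70.37.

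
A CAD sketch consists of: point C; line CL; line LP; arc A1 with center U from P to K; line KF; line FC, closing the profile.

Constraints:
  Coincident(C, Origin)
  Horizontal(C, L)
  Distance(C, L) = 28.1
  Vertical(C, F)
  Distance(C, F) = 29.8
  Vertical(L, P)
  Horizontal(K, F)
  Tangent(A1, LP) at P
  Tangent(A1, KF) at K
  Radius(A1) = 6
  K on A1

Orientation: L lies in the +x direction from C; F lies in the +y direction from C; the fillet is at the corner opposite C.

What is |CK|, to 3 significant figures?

37.1

The virtual corner opposite C is at (28.1, 29.8). Since A1 is tangent to LP there, UP ⟂ LP and A1 meets KF tangentially, so UK is at right angles to KF, with radius 6.0, so the center U sits 6.0 in from both sides at U = (22.1, 23.8). That places the tangent points at P = (28.1, 23.8) on LP and K = (22.1, 29.8) on KF. Then |CK| = |K − C| = 37.1.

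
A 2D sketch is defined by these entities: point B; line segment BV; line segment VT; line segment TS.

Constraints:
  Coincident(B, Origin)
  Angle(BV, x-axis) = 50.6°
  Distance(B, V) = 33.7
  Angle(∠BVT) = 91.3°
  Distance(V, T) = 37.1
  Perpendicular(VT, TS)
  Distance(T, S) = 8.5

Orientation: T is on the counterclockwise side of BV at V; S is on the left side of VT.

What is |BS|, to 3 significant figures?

45.5

∠BVT = 91.3°, so VT runs at 50.6° + (180° − 91.3°) = 139° from the x-axis; with |VT| = 37.1, T = V + 37.1·(cos 139°, sin 139°) = (-6.74, 50.2). The perpendicularity gives TS at right angles to VT; with |TS| = 8.5 on the left of VT, S = T + 8.5·(-0.652, -0.758) = (-12.3, 43.8). Then |BS| = |S − B| = 45.5.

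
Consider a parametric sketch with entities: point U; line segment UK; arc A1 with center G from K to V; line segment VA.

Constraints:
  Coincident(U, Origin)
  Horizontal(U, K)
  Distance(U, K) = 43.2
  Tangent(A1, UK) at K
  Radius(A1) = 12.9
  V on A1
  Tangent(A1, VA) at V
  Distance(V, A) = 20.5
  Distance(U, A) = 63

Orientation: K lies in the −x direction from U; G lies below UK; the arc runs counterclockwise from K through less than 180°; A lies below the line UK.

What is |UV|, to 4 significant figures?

57.93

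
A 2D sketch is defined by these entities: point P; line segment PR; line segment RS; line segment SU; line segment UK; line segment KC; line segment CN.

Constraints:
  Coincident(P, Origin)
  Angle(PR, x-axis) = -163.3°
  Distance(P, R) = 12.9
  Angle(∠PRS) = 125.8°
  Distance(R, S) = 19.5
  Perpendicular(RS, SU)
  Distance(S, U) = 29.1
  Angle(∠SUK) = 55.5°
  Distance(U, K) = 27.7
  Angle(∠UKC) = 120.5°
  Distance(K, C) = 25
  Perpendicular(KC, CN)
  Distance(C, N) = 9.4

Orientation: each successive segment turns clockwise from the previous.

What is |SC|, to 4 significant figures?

24.03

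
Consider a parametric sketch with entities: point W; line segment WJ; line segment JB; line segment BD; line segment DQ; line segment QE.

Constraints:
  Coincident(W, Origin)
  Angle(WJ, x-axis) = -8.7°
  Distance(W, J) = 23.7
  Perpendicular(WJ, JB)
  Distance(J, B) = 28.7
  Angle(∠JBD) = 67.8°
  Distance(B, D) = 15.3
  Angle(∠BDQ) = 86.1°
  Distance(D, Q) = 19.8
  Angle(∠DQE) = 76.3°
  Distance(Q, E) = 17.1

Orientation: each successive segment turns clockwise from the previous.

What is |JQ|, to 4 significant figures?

7.494

W is at the origin; WJ runs at -8.7° with length 23.7, so J = (23.43, -3.585). WJ ⟂ JB, so JB runs at -98.70°; with |JB| = 28.7, B = (19.09, -31.95). ∠JBD = 67.8° gives BD at 149.1° from the x-axis; with |BD| = 15.3, D = (5.958, -24.10). ∠BDQ = 86.1° gives DQ at 55.20° from the x-axis; with |DQ| = 19.8, Q = (17.26, -7.839). Then |JQ| = |Q − J| = 7.494.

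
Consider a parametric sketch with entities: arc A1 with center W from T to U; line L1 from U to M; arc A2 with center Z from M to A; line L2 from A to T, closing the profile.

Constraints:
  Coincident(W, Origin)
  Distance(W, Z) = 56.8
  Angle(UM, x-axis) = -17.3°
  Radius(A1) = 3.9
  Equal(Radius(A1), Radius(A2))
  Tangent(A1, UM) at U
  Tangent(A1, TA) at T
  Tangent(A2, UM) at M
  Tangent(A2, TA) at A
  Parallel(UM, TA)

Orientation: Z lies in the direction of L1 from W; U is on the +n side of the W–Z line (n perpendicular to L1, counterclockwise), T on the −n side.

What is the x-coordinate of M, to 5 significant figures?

55.390

The slot axis is L1's direction at -17.3°, so u = (cos -17.3°, sin -17.3°) = (0.95476, -0.29737) and n = (−sin -17.3°, cos -17.3°) = (0.29737, 0.95476). W is at the origin and Z lies 56.8 along u from W, so Z = 56.8·u = (54.230, -16.891). Tangency of A1 to both parallel lines with radius 3.9 puts U and T at W ± 3.9·n: U = (1.1598, 3.7236), T = (-1.1598, -3.7236). Equal radii place M and A the same way about Z: M = Z + 3.9·n = (55.390, -13.167), A = Z − 3.9·n = (53.071, -20.614). So M.x = 55.390.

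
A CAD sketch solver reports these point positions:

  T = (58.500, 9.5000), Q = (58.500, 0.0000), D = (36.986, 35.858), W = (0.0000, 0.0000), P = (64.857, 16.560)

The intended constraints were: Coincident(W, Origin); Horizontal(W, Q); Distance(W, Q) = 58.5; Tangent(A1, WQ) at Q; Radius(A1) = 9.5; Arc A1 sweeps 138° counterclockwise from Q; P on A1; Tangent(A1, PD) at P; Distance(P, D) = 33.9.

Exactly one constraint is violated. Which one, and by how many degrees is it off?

Tangent(A1, PD) at P — off by 7.30°.

W = (0.00, 0.00) ✓; W.y = 0.00, Q.y = 0.00 ✓; |WQ| = 58.50 ✓; ∠(TQ, QW) = 90.00° ✓; |TQ| = 9.500 ✓; bearing(T→P) − bearing(T→Q) = 138.0° ✓; |TP| = 9.500 ✓; ∠(TP, PD) = 82.70° ✗; |PD| = 33.90 ✓.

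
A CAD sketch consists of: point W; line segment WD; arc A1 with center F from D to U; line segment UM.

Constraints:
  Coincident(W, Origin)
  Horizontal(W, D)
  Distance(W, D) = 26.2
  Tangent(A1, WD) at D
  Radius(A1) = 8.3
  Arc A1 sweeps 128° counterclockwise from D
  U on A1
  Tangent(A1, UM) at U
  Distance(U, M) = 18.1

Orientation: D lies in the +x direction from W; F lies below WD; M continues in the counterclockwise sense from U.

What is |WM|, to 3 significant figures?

41.4

W is at the origin; WD is horizontal with |WD| = 26.2 and D on the +x side, so D = (26.2, 0.00). Tangency of A1 to WD means the radius FD is perpendicular to WD, so F = D + (0, -8.3) = (26.2, -8.30). On A1, D sits at bearing 90° from F; a 128° counterclockwise sweep puts U at bearing 218°, so U = F + 8.3·(cos 218°, sin 218°) = (19.7, -13.4). The tangent condition forces FU to be normal to UM, so UM runs along (−sin 218°, cos 218°); with |UM| = 18.1, M = (30.8, -27.7). Then |WM| = |M − W| = 41.4.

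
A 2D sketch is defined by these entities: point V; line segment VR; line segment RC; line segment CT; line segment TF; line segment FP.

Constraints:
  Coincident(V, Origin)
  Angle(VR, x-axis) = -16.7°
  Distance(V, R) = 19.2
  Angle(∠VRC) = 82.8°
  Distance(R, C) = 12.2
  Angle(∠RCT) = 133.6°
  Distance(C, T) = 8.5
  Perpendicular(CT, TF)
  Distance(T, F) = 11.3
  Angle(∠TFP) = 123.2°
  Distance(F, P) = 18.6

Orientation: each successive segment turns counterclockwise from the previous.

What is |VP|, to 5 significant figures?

14.160

V is at the origin; VR runs at -16.7° with length 19.2, so R = (18.390, -5.5173). ∠VRC = 82.8° gives RC at 80.500° from the x-axis; with |RC| = 12.2, C = (20.404, 6.5154). ∠RCT = 133.6° gives CT at 126.90° from the x-axis; with |CT| = 8.5, T = (15.300, 13.313). CT is perpendicular to TF, so TF runs at -143.10°; with |TF| = 11.3, F = (6.2638, 6.5279). ∠TFP = 123.2° gives FP at -86.300° from the x-axis; with |FP| = 18.6, P = (7.4641, -12.033). Then |VP| = |P − V| = 14.160.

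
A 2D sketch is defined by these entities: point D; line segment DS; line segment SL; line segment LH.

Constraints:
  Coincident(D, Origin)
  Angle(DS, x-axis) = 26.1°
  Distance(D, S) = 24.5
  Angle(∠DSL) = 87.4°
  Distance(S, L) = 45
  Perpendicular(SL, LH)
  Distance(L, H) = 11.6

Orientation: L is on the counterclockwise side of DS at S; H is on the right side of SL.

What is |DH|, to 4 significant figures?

56.81

D is at the origin; DS runs at 26.1° with length 24.5, so S = 24.5·(cos 26.1°, sin 26.1°) = (22.00, 10.78). ∠DSL = 87.4°, so SL runs at 26.1° + (180° − 87.4°) = 118.7° from the x-axis; with |SL| = 45.0, L = S + 45.0·(cos 118.7°, sin 118.7°) = (0.3916, 50.25). SL ⟂ LH; with |LH| = 11.6 on the right of SL, H = L + 11.6·(0.8771, 0.4802) = (10.57, 55.82). Then |DH| = |H − D| = 56.81.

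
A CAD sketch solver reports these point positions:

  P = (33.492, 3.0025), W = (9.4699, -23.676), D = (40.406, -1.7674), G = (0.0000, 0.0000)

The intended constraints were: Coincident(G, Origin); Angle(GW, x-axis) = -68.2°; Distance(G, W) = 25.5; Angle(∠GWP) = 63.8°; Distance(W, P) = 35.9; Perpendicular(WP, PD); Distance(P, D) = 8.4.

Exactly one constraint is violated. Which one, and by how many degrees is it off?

Perpendicular(WP, PD) — off by 7.40°.

G = (0.00, 0.00) ✓; GW at -68.20° ✓; |GW| = 25.50 ✓; ∠GWP = 63.80° ✓; |WP| = 35.90 ✓; ∠(WP, PD) = 82.60° ✗; |PD| = 8.400 ✓.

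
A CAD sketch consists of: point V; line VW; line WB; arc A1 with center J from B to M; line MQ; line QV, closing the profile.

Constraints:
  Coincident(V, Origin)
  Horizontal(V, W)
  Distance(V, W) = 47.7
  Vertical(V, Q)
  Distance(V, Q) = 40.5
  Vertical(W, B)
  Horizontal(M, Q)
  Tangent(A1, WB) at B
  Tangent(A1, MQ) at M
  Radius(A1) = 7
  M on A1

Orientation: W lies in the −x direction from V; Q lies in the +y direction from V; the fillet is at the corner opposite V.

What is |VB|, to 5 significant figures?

58.288

V is at the origin; VW is horizontal with |VW| = 47.7 and W on the −x side, so W = (-47.700, 0.0000). V and Q share the same x with |VQ| = 40.5 and Q on the +y side, so Q = (0.0000, 40.500). The virtual corner opposite V is at (-47.700, 40.500). Since A1 is tangent to WB there, JB ⟂ WB and the tangent condition forces JM to be normal to MQ, with radius 7.0, so the center J sits 7.0 in from both sides at J = (-40.700, 33.500). That places the tangent points at B = (-47.700, 33.500) on WB and M = (-40.700, 40.500) on MQ. Then |VB| = |B − V| = 58.288.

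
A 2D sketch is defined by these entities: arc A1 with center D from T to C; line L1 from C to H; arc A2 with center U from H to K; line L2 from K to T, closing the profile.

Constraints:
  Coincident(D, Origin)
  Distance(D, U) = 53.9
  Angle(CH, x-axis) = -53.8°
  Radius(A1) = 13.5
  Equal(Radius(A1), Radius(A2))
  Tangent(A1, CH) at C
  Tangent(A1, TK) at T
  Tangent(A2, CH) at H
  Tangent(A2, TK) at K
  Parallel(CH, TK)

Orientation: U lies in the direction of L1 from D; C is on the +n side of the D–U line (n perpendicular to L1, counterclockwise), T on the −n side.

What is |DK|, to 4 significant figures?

55.56

The slot axis is L1's direction at -53.8°, so u = (cos -53.8°, sin -53.8°) = (0.5906, -0.8070) and n = (−sin -53.8°, cos -53.8°) = (0.8070, 0.5906). D is at the origin and U lies 53.9 along u from D, so U = 53.9·u = (31.83, -43.50). Tangency of A1 to both parallel lines with radius 13.5 puts C and T at D ± 13.5·n: C = (10.89, 7.973), T = (-10.89, -7.973). Equal radii place H and K the same way about U: H = U + 13.5·n = (42.73, -35.52), K = U − 13.5·n = (20.94, -51.47). Then |DK| = |K − D| = 55.56.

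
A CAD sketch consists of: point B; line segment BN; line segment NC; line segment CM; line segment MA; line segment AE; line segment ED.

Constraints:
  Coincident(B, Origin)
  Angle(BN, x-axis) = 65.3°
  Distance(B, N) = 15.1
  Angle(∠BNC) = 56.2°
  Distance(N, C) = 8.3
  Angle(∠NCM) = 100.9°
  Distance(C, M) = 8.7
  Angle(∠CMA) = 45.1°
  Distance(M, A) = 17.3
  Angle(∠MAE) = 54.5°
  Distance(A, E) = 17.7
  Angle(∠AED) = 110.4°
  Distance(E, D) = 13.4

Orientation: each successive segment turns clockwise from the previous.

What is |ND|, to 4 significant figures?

21.14

∠MAE = 54.5° gives AE at -38.00° from the x-axis; with |AE| = 17.7, E = (18.92, 7.161). ∠AED = 110.4° gives ED at -107.6° from the x-axis; with |ED| = 13.4, D = (14.87, -5.611). Then |ND| = |D − N| = 21.14.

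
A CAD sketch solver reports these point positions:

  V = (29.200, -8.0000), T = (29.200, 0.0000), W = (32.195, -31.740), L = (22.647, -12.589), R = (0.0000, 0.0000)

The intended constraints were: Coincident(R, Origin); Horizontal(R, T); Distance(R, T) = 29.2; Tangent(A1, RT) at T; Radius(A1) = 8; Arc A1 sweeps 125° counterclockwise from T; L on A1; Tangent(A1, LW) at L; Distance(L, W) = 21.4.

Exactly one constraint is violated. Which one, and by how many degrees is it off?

Tangent(A1, LW) at L — off by 8.50°.

R = (0.00, 0.00) ✓; R.y = 0.00, T.y = 0.00 ✓; |RT| = 29.20 ✓; ∠(VT, TR) = 90.00° ✓; |VT| = 8.000 ✓; bearing(V→L) − bearing(V→T) = 125.0° ✓; |VL| = 8.000 ✓; ∠(VL, LW) = 98.50° ✗; |LW| = 21.40 ✓.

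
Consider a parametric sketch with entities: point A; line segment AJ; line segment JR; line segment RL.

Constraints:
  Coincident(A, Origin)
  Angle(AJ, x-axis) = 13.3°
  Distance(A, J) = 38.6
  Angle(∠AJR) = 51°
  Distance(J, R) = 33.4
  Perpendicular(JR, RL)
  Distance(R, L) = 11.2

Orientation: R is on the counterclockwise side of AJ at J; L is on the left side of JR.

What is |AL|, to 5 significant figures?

20.888

A is at the origin; AJ runs at 13.3° with length 38.6, so J = 38.6·(cos 13.3°, sin 13.3°) = (37.565, 8.8799). ∠AJR = 51.0°, so JR runs at 13.3° + (180° − 51.0°) = 142.30° from the x-axis; with |JR| = 33.4, R = J + 33.4·(cos 142.30°, sin 142.30°) = (11.138, 29.305). JR is perpendicular to RL; with |RL| = 11.2 on the left of JR, L = R + 11.2·(-0.61153, -0.79122) = (4.2887, 20.443). Then |AL| = |L − A| = 20.888.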